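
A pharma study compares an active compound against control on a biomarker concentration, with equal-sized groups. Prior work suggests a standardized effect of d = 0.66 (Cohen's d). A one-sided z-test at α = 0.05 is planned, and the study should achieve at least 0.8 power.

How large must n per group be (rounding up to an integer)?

n = 29 per group

Set Φ(δ − 1.645) = 0.8; then δ − 1.645 = Φ⁻¹(0.8) = 0.842, giving δ = 2.486.
δ = d·√(n/2) ⇒ n = 2(δ/d)² = 2 × (2.486 / 0.66)² = 28.39.
Round up to the next whole unit.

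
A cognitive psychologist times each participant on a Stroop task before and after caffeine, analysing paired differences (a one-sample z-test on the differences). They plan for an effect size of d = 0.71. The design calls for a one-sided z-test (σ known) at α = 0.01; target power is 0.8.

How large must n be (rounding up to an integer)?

n = 20

Set Φ(δ − 2.326) = 0.8; then δ − 2.326 = Φ⁻¹(0.8) = 0.842, giving δ = 3.168.
δ = d·√n ⇒ n = (δ/d)² = (3.168 / 0.71)² = 19.91.
Rounding up, n = 20.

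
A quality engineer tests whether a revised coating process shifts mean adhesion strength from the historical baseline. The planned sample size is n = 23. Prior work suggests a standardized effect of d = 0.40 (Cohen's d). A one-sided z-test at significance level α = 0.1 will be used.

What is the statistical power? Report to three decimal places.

Power ≈ 0.738

Noncentrality parameter: δ = d·√n = 0.40 × √23 = 1.9183
One-sided α = 0.1 → critical value z_{0.1} = 1.282.
Power = Φ(δ − 1.282) = Φ(0.637) = 0.7379.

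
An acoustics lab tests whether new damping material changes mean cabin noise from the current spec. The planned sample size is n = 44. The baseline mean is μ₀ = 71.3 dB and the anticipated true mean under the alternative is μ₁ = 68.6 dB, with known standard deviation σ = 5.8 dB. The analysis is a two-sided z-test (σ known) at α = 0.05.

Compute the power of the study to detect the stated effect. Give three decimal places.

Power ≈ 0.870

Standardized effect: d = |μ₁ − μ₀| / σ = |68.6 − 71.3| / 5.8 = 0.4655
Noncentrality parameter: δ = d·√n = 0.4655 × √44 = 3.0879
Two-sided α = 0.05 → critical value z_{0.025} = 1.960.
Power = Φ(δ − 1.960) + Φ(−δ − 1.960) = Φ(1.128) + Φ(-5.048) = 0.8703 + 0.0000 = 0.8703.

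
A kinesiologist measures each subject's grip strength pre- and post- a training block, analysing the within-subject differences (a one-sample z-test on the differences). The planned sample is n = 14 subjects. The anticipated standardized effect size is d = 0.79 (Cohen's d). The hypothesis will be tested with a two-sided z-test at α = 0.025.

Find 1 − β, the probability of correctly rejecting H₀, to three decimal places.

Power ≈ 0.763

Noncentrality parameter: δ = d·√n = 0.79 × √14 = 2.9559
Two-sided α = 0.025 → critical value z_{0.0125} = 2.241.
Power = Φ(δ − 2.241) + Φ(−δ − 2.241) = Φ(0.715) + Φ(-5.197) = 0.7625 + 0.0000 = 0.7625.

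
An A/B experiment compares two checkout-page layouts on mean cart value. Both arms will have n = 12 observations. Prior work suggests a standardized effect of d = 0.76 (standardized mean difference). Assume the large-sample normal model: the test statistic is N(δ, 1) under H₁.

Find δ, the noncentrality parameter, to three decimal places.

δ ≈ 1.862

The noncentrality parameter scales effect size by the design's sample-size factor: δ = d·√(n/2) = 0.76 × √(12/2) = 1.8616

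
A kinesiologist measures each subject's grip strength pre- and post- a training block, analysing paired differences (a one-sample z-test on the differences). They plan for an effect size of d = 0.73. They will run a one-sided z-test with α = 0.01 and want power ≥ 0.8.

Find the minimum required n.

n = 19

For power 0.8 need Φ(δ − z_{0.01}) = 0.8, so δ = z_{0.01} + z_{0.20} = 2.326 + 0.842 = 3.168.
δ = d·√n ⇒ n = (δ/d)² = (3.168 / 0.73)² = 18.83.
Rounding up, n = 19.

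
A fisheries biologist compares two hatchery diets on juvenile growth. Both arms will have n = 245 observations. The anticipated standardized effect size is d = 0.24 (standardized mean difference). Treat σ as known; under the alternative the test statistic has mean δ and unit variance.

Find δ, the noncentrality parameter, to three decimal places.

δ ≈ 2.656

The noncentrality parameter scales effect size by the design's sample-size factor: δ = d·√(n/2) = 0.24 × √(245/2) = 2.6563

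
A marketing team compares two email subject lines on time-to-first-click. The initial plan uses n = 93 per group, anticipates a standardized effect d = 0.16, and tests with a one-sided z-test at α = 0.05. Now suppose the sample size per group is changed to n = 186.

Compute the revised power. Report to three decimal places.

Power ≈ 0.459

With n = 186 per group: δ = d·√(n/2) = 0.16 × √(186/2) = 1.5430. Critical value z_{0.05} = 1.645.
Revised power = P(Z > 1.645 − δ) = Φ(-0.102) = 0.4594.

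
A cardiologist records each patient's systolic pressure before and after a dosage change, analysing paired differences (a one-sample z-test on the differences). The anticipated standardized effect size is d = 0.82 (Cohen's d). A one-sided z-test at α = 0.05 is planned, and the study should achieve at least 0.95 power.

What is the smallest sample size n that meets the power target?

n = 17

For power 0.95 need Φ(δ − z_{0.05}) = 0.95, so δ = z_{0.05} + z_{0.05} = 1.645 + 1.645 = 3.290.
δ = d·√n ⇒ n = (δ/d)² = (3.290 / 0.82)² = 16.09.
Rounding up, n = 17.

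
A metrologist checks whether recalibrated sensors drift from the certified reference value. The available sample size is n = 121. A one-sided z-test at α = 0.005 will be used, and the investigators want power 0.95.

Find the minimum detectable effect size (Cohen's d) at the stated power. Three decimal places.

Need Φ(δ − 2.576) = 0.95, so δ = 2.576 + 1.645 = 4.221.
δ = d·√n ⇒ d = δ/√n = 4.221/√121 = 0.3837.

d ≈ 0.384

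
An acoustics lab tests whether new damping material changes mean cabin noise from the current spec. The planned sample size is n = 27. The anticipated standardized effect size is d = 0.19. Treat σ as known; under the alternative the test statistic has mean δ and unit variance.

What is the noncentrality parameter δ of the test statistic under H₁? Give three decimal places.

δ = d·√n = 0.19 × √27 = 0.9873

δ ≈ 0.987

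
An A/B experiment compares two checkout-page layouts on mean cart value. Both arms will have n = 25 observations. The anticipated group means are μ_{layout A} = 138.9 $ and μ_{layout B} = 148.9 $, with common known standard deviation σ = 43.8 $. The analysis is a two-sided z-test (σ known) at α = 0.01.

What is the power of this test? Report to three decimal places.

Power ≈ 0.039

Standardized effect: d = |μ_{layout A} − μ_{layout B}| / σ = |138.9 − 148.9| / 43.8 = 0.2283
Noncentrality parameter: δ = d·√(n/2) = 0.2283 × √(25/2) = 0.8072
Two-sided α = 0.01 → critical value z_{0.005} = 2.576.
Power = Φ(δ − 2.576) + Φ(−δ − 2.576) = Φ(-1.769) + Φ(-3.383) = 0.0385 + 0.0004 = 0.0388.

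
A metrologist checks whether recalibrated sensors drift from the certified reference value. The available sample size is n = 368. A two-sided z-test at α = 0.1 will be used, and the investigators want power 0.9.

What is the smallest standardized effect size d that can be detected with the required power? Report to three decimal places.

d ≈ 0.153

Need Φ(δ − 1.645) = 0.9, so δ = 1.645 + 1.282 = 2.926.
(The second rejection-region term Φ(−δ − z_{α/2}) is negligible and dropped.)
δ = d·√n ⇒ d = δ/√n = 2.926/√368 = 0.1525.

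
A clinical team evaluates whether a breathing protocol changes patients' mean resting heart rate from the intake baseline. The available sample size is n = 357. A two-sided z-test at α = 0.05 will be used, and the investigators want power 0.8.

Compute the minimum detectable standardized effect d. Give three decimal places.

d ≈ 0.148

Required noncentrality: δ = z_{0.025} + z_{0.20} = 1.960 + 0.842 = 2.802.
(The second rejection-region term Φ(−δ − z_{α/2}) is negligible and dropped.)
δ = d·√n ⇒ d = δ/√n = 2.802/√357 = 0.1483.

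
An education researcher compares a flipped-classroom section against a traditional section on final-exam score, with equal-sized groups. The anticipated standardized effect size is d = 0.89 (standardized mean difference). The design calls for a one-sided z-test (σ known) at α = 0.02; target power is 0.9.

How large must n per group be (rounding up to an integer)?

For power 0.9 need Φ(δ − z_{0.02}) = 0.9, so δ = z_{0.02} + z_{0.10} = 2.054 + 1.282 = 3.335.
δ = d·√(n/2) ⇒ n = 2(δ/d)² = 2 × (3.335 / 0.89)² = 28.09.
Round up to the next whole unit.

n = 29 per group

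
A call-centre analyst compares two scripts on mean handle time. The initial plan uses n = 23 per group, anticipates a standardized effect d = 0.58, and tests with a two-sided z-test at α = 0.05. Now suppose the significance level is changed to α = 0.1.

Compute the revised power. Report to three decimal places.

Power ≈ 0.626

δ = d·√(n/2) = 0.58 × √(23/2) = 1.9669 (unchanged). New critical value: z_{0.05} = 1.645.
Revised power = Φ(δ − 1.645) + Φ(−δ − 1.645) = Φ(0.322) + Φ(-3.612) = 0.6263 + 0.0002 = 0.6264.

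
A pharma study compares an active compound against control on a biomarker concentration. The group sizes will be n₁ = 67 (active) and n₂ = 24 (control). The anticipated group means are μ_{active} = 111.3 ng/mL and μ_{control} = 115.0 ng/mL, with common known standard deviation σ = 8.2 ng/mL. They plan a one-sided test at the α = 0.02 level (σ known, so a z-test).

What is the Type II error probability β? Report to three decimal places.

β ≈ 0.562

Standardized effect: d = |μ_{active} − μ_{control}| / σ = |111.3 − 115.0| / 8.2 = 0.4512
Noncentrality parameter: δ = d / √(1/n₁ + 1/n₂) = 0.4512 / √(1/67 + 1/24) = 1.8968
Critical value for a one-sided test at α = 0.02: z_α = 2.054.
Power = P(Z > 2.054 − δ) = Φ(-0.157) = 0.4376.
Type II error: β = 1 − power = 1 − 0.4376 = 0.5624.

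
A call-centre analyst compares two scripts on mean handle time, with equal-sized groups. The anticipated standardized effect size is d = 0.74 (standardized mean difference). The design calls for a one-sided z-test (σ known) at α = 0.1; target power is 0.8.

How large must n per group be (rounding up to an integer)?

n = 17 per group

For power 0.8 need Φ(δ − z_{0.1}) = 0.8, so δ = z_{0.1} + z_{0.20} = 1.282 + 0.842 = 2.123.
δ = d·√(n/2) ⇒ n = 2(δ/d)² = 2 × (2.123 / 0.74)² = 16.46.
Rounding up, n = 17 per group.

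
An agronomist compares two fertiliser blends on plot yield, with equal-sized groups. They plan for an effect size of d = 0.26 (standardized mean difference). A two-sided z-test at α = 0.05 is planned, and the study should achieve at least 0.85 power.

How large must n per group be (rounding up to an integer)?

For power 0.85 need Φ(δ − z_{0.025}) = 0.85, so δ = z_{0.025} + z_{0.15} = 1.960 + 1.036 = 2.996.
(Ignoring the negligible lower-tail rejection probability gives the usual closed-form inversion.)
δ = d·√(n/2) ⇒ n = 2(δ/d)² = 2 × (2.996 / 0.26)² = 265.63.
Rounding up, n = 266 per group.

n = 266 per group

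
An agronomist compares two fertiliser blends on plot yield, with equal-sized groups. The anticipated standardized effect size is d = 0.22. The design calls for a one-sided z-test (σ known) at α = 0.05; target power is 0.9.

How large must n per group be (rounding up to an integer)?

Set Φ(δ − 1.645) = 0.9; then δ − 1.645 = Φ⁻¹(0.9) = 1.282, giving δ = 2.926.
δ = d·√(n/2) ⇒ n = 2(δ/d)² = 2 × (2.926 / 0.22)² = 353.88.
Rounding up, n = 354 per group.

n = 354 per group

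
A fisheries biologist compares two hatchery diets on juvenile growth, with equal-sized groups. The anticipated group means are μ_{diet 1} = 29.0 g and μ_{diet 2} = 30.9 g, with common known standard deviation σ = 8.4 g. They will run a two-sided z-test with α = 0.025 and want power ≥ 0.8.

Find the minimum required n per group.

Standardized effect: d = |μ_{diet 1} − μ_{diet 2}| / σ = |29.0 − 30.9| / 8.4 = 0.2262
Set Φ(δ − 2.241) = 0.8; then δ − 2.241 = Φ⁻¹(0.8) = 0.842, giving δ = 3.083.
(For δ > 0 the lower-tail rejection region contributes negligibly to power, so the one-term inversion is standard.)
δ = d·√(n/2) ⇒ n = 2(δ/d)² = 2 × (3.083 / 0.2262)² = 371.57.
Round up to the next whole unit.

n = 372 per group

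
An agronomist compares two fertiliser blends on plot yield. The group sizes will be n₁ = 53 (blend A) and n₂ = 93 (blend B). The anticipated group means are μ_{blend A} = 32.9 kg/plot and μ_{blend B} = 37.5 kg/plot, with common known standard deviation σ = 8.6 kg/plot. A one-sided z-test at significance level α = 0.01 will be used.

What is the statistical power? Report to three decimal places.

Power ≈ 0.783

Standardized effect: d = |μ_{blend A} − μ_{blend B}| / σ = |32.9 − 37.5| / 8.6 = 0.5349
Noncentrality parameter: δ = d / √(1/n₁ + 1/n₂) = 0.5349 / √(1/53 + 1/93) = 3.1079
One-sided α = 0.01 → critical value z_{0.01} = 2.326.
Power = Φ(δ − 2.326) = Φ(0.782) = 0.7828.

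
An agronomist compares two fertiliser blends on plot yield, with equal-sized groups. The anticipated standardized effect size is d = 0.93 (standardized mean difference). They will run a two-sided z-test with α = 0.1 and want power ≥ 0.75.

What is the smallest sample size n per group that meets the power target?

n = 13 per group

For power 0.75 need Φ(δ − z_{0.05}) = 0.75, so δ = z_{0.05} + z_{0.25} = 1.645 + 0.674 = 2.319.
(Ignoring the negligible lower-tail rejection probability gives the usual closed-form inversion.)
δ = d·√(n/2) ⇒ n = 2(δ/d)² = 2 × (2.319 / 0.93)² = 12.44.
Round up to the next whole unit.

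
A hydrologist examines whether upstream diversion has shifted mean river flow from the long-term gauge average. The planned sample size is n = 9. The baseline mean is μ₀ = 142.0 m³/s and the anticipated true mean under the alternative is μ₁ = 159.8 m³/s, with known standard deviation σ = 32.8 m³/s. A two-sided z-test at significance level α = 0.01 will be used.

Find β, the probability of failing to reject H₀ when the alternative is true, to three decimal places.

Standardized effect: d = |μ₁ − μ₀| / σ = |159.8 − 142.0| / 32.8 = 0.5427
Noncentrality parameter: δ = d·√n = 0.5427 × √9 = 1.6280
Two-sided α = 0.01 → critical value z_{0.005} = 2.576.
Power = Φ(δ − 2.576) + Φ(−δ − 2.576) = Φ(-0.948) + Φ(-4.204) = 0.1716 + 0.0000 = 0.1716.
Type II error: β = 1 − power = 1 − 0.1716 = 0.8284.

β ≈ 0.828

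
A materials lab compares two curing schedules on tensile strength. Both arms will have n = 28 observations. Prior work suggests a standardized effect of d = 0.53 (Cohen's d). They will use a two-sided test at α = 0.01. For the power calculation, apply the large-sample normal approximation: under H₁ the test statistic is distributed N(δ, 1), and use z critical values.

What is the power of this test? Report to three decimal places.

Power ≈ 0.277

Noncentrality parameter: δ = d·√(n/2) = 0.53 × √(28/2) = 1.9831
Critical value for a two-sided test at α = 0.01: z_{α/2} = 2.576.
Power = Φ(δ − 2.576) + Φ(−δ − 2.576) = Φ(-0.593) + Φ(-4.559) = 0.2767 + 0.0000 = 0.2767.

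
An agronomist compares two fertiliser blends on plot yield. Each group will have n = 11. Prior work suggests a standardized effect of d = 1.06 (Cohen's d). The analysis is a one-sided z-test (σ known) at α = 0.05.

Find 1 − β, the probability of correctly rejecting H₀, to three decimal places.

Power ≈ 0.800

Noncentrality parameter: δ = d·√(n/2) = 1.06 × √(11/2) = 2.4859
Critical value for a one-sided test at α = 0.05: z_α = 1.645.
Power = P(Z > 1.645 − δ) = Φ(0.841) = 0.7998.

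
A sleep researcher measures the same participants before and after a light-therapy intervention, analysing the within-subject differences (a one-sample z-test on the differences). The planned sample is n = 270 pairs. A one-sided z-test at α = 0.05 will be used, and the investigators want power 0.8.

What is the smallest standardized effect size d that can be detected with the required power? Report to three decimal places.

d ≈ 0.151

Need Φ(δ − 1.645) = 0.8, so δ = 1.645 + 0.842 = 2.486.
δ = d·√n ⇒ d = δ/√n = 2.486/√270 = 0.1513.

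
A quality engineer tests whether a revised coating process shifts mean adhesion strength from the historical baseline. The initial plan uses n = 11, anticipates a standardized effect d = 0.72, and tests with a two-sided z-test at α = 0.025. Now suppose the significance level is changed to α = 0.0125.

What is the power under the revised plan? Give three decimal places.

Power ≈ 0.456

δ = d·√n = 0.72 × √11 = 2.3880 (unchanged). New critical value: z_{0.0063} = 2.498.
Revised power = Φ(δ − 2.498) + Φ(−δ − 2.498) = Φ(-0.110) + Φ(-4.886) = 0.4563 + 0.0000 = 0.4563.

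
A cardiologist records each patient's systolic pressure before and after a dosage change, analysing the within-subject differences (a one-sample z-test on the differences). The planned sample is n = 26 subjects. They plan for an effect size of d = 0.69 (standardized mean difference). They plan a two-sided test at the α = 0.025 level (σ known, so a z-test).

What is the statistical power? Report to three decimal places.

Noncentrality parameter: δ = d·√n = 0.69 × √26 = 3.5183
Critical value for a two-sided test at α = 0.025: z_{α/2} = 2.241.
Power = Φ(δ − 2.241) + Φ(−δ − 2.241) = Φ(1.277) + Φ(-5.760) = 0.8992 + 0.0000 = 0.8992.

Power ≈ 0.899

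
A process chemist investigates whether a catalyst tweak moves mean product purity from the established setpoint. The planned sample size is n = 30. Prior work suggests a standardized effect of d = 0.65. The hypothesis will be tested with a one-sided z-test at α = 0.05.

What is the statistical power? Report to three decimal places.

Noncentrality parameter: δ = d·√n = 0.65 × √30 = 3.5602
One-sided α = 0.05 → critical value z_{0.05} = 1.645.
Power = P(Z > 1.645 − δ) = Φ(1.915) = 0.9723.

Power ≈ 0.972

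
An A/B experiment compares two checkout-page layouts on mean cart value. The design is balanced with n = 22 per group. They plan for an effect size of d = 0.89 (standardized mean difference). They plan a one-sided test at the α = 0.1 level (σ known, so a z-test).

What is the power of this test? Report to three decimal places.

Power ≈ 0.953

Noncentrality parameter: δ = d·√(n/2) = 0.89 × √(22/2) = 2.9518
Critical value for a one-sided test at α = 0.1: z_α = 1.282.
Power = P(Z > 1.282 − δ) = Φ(1.670) = 0.9526.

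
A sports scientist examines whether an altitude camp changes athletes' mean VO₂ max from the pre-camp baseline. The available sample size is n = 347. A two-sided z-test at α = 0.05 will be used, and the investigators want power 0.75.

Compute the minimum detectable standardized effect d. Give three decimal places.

d ≈ 0.141

Need Φ(δ − 1.960) = 0.75, so δ = 1.960 + 0.674 = 2.634.
(The second rejection-region term Φ(−δ − z_{α/2}) is negligible and dropped.)
δ = d·√n ⇒ d = δ/√n = 2.634/√347 = 0.1414.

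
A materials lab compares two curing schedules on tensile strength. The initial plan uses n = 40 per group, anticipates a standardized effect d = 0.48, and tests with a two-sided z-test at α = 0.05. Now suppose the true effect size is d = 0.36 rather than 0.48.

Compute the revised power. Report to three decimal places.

With d = 0.36: δ = d·√(n/2) = 0.36 × √(40/2) = 1.6100. Critical value z_{0.025} = 1.960.
Revised power = Φ(δ − 1.960) + Φ(−δ − 1.960) = Φ(-0.350) + Φ(-3.570) = 0.3632 + 0.0002 = 0.3633.

Power ≈ 0.363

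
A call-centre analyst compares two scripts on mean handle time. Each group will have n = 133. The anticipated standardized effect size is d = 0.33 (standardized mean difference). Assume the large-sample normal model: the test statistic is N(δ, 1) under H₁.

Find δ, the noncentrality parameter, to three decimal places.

δ ≈ 2.691

δ = d·√(n/2) = 0.33 × √(133/2) = 2.6911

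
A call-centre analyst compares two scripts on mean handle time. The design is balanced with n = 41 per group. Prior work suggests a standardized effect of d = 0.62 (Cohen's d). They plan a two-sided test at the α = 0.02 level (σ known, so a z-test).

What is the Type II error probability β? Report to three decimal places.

Noncentrality parameter: δ = d·√(n/2) = 0.62 × √(41/2) = 2.8072
Two-sided α = 0.02 → critical value z_{0.01} = 2.326.
Power = Φ(δ − 2.326) + Φ(−δ − 2.326) = Φ(0.481) + Φ(-5.134) = 0.6847 + 0.0000 = 0.6847.
Type II error: β = 1 − power = 1 − 0.6847 = 0.3153.

β ≈ 0.315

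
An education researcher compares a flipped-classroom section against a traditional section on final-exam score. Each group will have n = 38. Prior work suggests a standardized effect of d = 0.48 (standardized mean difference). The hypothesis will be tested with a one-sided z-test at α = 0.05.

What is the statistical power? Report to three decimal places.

Power ≈ 0.673

Noncentrality parameter: δ = d·√(n/2) = 0.48 × √(38/2) = 2.0923
One-sided α = 0.05 → critical value z_{0.05} = 1.645.
Power = Φ(δ − 1.645) = Φ(0.447) = 0.6727.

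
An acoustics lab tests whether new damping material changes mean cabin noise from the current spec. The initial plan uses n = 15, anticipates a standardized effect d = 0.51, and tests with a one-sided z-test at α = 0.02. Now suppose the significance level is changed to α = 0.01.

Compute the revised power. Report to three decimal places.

δ = d·√n = 0.51 × √15 = 1.9752 (unchanged). New critical value: z_{0.01} = 2.326.
Revised power = Φ(δ − 2.326) = Φ(-0.351) = 0.3627.

Power ≈ 0.363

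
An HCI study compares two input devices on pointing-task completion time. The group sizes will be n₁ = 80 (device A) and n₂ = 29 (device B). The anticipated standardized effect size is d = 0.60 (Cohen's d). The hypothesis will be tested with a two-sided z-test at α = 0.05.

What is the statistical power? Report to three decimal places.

Noncentrality parameter: λ = d / √(1/n₁ + 1/n₂) = 0.60 / √(1/80 + 1/29) = 2.7681
Two-sided α = 0.05 → critical value z_{0.025} = 1.960.
Power = Φ(λ − 1.960) + Φ(−λ − 1.960) = Φ(0.808) + Φ(-4.728) = 0.7905 + 0.0000 = 0.7905.

Power ≈ 0.790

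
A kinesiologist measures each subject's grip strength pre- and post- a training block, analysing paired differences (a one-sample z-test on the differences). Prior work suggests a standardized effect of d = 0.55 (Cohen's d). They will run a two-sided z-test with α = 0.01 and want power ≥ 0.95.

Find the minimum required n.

n = 59

Set Φ(δ − 2.576) = 0.95; then δ − 2.576 = Φ⁻¹(0.95) = 1.645, giving δ = 4.221.
(Ignoring the negligible lower-tail rejection probability gives the usual closed-form inversion.)
δ = d·√n ⇒ n = (δ/d)² = (4.221 / 0.55)² = 58.89.
Rounding up, n = 59.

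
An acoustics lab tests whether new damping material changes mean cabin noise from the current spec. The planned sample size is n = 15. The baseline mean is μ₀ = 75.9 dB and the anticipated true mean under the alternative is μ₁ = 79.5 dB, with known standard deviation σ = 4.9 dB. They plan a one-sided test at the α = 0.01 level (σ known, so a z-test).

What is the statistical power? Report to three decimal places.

Power ≈ 0.698

Standardized effect: d = |μ₁ − μ₀| / σ = |79.5 − 75.9| / 4.9 = 0.7347
Noncentrality parameter: δ = d·√n = 0.7347 × √15 = 2.8455
One-sided α = 0.01 → critical value z_{0.01} = 2.326.
Power = P(Z > 2.326 − δ) = Φ(0.519) = 0.6982.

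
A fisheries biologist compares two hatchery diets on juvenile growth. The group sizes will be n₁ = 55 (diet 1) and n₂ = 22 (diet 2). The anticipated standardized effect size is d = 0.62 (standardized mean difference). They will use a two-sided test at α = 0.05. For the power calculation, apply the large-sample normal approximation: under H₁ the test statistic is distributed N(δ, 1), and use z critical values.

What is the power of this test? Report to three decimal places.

Power ≈ 0.691

Noncentrality parameter: δ = d / √(1/n₁ + 1/n₂) = 0.62 / √(1/55 + 1/22) = 2.4578
Critical value for a two-sided test at α = 0.05: z_{α/2} = 1.960.
Power = Φ(δ − 1.960) + Φ(−δ − 1.960) = Φ(0.498) + Φ(-4.418) = 0.6907 + 0.0000 = 0.6907.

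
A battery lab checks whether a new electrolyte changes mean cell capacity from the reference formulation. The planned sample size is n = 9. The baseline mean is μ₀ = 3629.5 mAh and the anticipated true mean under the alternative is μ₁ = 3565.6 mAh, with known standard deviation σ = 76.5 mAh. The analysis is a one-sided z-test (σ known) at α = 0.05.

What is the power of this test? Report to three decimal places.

Standardized effect: d = |μ₁ − μ₀| / σ = |3565.6 − 3629.5| / 76.5 = 0.8353
Noncentrality parameter: δ = d·√n = 0.8353 × √9 = 2.5059
Critical value for a one-sided test at α = 0.05: z_α = 1.645.
Power = Φ(δ − 1.645) = Φ(0.861) = 0.8054.

Power ≈ 0.805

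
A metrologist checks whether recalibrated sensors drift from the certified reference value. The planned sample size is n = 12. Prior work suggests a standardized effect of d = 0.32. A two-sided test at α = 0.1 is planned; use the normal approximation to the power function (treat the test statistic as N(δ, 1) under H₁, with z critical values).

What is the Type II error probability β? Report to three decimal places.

β ≈ 0.701

Noncentrality parameter: δ = d·√n = 0.32 × √12 = 1.1085
Two-sided α = 0.1 → critical value z_{0.05} = 1.645.
Power = Φ(δ − 1.645) + Φ(−δ − 1.645) = Φ(-0.536) + Φ(-2.753) = 0.2959 + 0.0029 = 0.2988.
Type II error: β = 1 − power = 1 − 0.2988 = 0.7012.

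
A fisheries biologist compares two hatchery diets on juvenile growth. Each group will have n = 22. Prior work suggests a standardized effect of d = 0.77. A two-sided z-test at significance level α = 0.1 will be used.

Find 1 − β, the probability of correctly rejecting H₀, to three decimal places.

Power ≈ 0.818

Noncentrality parameter: δ = d·√(n/2) = 0.77 × √(22/2) = 2.5538
Two-sided α = 0.1 → critical value z_{0.05} = 1.645.
Power = Φ(δ − 1.645) + Φ(−δ − 1.645) = Φ(0.909) + Φ(-4.199) = 0.8183 + 0.0000 = 0.8183.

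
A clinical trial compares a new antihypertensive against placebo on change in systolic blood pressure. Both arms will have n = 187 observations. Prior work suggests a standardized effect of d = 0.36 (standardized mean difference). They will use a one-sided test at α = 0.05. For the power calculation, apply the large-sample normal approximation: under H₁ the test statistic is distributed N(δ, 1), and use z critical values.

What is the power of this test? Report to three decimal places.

Noncentrality parameter: δ = d·√(n/2) = 0.36 × √(187/2) = 3.4810
Critical value for a one-sided test at α = 0.05: z_α = 1.645.
Power = Φ(δ − 1.645) = Φ(1.836) = 0.9668.

Power ≈ 0.967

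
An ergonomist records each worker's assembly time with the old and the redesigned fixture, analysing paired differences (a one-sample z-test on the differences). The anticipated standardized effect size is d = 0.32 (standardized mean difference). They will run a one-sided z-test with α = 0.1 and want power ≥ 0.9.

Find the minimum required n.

n = 65

For power 0.9 need Φ(δ − z_{0.1}) = 0.9, so δ = z_{0.1} + z_{0.10} = 1.282 + 1.282 = 2.563.
δ = d·√n ⇒ n = (δ/d)² = (2.563 / 0.32)² = 64.16.
Rounding up, n = 65.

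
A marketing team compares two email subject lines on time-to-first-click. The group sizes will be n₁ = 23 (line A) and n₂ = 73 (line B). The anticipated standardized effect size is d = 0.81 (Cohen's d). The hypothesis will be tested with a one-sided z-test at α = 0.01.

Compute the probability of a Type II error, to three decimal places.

Noncentrality parameter: δ = d / √(1/n₁ + 1/n₂) = 0.81 / √(1/23 + 1/73) = 3.3875
Critical value for a one-sided test at α = 0.01: z_α = 2.326.
Power = Φ(δ − 2.326) = Φ(1.061) = 0.8557.
Type II error: β = 1 − power = 1 − 0.8557 = 0.1443.

β ≈ 0.144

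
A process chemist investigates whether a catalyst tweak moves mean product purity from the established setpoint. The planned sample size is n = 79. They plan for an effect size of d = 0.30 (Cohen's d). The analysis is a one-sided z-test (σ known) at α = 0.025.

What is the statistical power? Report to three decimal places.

Noncentrality parameter: λ = d·√n = 0.30 × √79 = 2.6665
One-sided α = 0.025 → critical value z_{0.025} = 1.960.
Power = Φ(λ − 1.960) = Φ(0.706) = 0.7601.

Power ≈ 0.760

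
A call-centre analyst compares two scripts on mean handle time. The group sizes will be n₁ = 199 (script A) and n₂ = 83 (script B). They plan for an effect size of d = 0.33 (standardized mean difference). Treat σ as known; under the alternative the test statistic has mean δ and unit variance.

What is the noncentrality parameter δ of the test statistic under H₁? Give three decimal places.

The noncentrality parameter scales effect size by the design's sample-size factor: δ = d / √(1/n₁ + 1/n₂) = 0.33 / √(1/199 + 1/83) = 2.5255

δ ≈ 2.526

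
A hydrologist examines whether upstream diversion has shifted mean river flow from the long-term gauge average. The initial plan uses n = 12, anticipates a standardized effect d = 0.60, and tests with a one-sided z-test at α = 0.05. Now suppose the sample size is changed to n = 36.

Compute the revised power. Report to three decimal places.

With n = 36: δ = d·√n = 0.60 × √36 = 3.6000. Critical value z_{0.05} = 1.645.
Revised power = Φ(δ − 1.645) = Φ(1.955) = 0.9747.

Power ≈ 0.975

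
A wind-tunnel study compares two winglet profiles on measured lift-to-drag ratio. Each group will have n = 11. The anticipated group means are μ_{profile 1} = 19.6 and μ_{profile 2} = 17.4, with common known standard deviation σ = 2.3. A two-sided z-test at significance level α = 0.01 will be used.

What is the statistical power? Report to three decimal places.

Power ≈ 0.370

Standardized effect: d = |μ_{profile 1} − μ_{profile 2}| / σ = |19.6 − 17.4| / 2.3 = 0.9565
Noncentrality parameter: δ = d·√(n/2) = 0.9565 × √(11/2) = 2.2432
Critical value for a two-sided test at α = 0.01: z_{α/2} = 2.576.
Power = Φ(δ − 2.576) + Φ(−δ − 2.576) = Φ(-0.333) + Φ(-4.819) = 0.3697 + 0.0000 = 0.3697.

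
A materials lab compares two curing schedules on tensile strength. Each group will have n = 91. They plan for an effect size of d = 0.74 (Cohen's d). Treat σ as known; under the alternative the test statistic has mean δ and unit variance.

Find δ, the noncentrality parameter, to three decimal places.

The noncentrality parameter scales effect size by the design's sample-size factor: δ = d·√(n/2) = 0.74 × √(91/2) = 4.9916

δ ≈ 4.992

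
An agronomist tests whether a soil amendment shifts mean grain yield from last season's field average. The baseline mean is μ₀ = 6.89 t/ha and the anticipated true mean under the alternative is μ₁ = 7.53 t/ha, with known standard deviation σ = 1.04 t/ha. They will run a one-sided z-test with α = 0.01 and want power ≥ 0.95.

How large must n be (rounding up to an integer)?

n = 42

Standardized effect: d = |μ₁ − μ₀| / σ = |7.53 − 6.89| / 1.04 = 0.6154
Set Φ(δ − 2.326) = 0.95; then δ − 2.326 = Φ⁻¹(0.95) = 1.645, giving δ = 3.971.
δ = d·√n ⇒ n = (δ/d)² = (3.971 / 0.6154)² = 41.64.
Round up to the next whole unit.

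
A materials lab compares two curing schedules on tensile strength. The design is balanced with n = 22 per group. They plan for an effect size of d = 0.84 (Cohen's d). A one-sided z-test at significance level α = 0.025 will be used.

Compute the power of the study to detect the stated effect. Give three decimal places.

Power ≈ 0.796

Noncentrality parameter: δ = d·√(n/2) = 0.84 × √(22/2) = 2.7860
Critical value for a one-sided test at α = 0.025: z_α = 1.960.
Power = Φ(δ − 1.960) = Φ(0.826) = 0.7956.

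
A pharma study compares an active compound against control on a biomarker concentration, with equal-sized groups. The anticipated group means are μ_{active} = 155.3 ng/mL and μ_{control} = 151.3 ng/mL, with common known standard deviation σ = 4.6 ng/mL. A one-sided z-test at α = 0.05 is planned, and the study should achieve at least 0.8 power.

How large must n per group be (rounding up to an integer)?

n = 17 per group

Standardized effect: d = |μ_{active} − μ_{control}| / σ = |155.3 − 151.3| / 4.6 = 0.8696
Set Φ(δ − 1.645) = 0.8; then δ − 1.645 = Φ⁻¹(0.8) = 0.842, giving δ = 2.486.
δ = d·√(n/2) ⇒ n = 2(δ/d)² = 2 × (2.486 / 0.8696)² = 16.35.
Rounding up, n = 17 per group.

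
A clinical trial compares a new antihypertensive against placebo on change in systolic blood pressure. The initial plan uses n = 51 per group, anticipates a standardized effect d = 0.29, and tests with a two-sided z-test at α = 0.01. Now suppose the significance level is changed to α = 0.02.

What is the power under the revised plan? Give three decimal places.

Power ≈ 0.194

δ = d·√(n/2) = 0.29 × √(51/2) = 1.4644 (unchanged). New critical value: z_{0.01} = 2.326.
Revised power = Φ(δ − 2.326) + Φ(−δ − 2.326) = Φ(-0.862) + Φ(-3.791) = 0.1944 + 0.0001 = 0.1944.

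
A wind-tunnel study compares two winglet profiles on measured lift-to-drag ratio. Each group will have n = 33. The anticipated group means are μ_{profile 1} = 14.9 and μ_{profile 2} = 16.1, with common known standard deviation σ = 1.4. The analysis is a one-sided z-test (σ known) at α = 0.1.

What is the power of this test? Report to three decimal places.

Standardized effect: d = |μ_{profile 1} − μ_{profile 2}| / σ = |14.9 − 16.1| / 1.4 = 0.8571
Noncentrality parameter: δ = d·√(n/2) = 0.8571 × √(33/2) = 3.4817
Critical value for a one-sided test at α = 0.1: z_α = 1.282.
Power = P(Z > 1.282 − δ) = Φ(2.200) = 0.9861.

Power ≈ 0.986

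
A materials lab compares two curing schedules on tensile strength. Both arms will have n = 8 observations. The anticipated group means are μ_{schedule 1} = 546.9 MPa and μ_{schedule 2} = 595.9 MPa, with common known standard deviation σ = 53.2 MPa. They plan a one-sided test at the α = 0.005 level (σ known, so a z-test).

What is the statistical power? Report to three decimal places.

Standardized effect: d = |μ_{schedule 1} − μ_{schedule 2}| / σ = |546.9 − 595.9| / 53.2 = 0.9211
Noncentrality parameter: δ = d·√(n/2) = 0.9211 × √(8/2) = 1.8421
Critical value for a one-sided test at α = 0.005: z_α = 2.576.
Power = P(Z > 2.576 − δ) = Φ(-0.734) = 0.2316.

Power ≈ 0.232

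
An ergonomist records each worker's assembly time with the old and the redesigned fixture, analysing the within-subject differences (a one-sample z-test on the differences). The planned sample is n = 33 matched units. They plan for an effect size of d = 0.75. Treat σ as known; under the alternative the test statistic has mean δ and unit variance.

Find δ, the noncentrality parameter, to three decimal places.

The noncentrality parameter scales effect size by the design's sample-size factor: δ = d·√n = 0.75 × √33 = 4.3084

δ ≈ 4.308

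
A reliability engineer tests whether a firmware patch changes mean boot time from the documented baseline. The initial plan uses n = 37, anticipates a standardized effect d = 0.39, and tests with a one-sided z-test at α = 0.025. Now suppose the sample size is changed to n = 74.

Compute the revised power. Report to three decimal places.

Power ≈ 0.918

With n = 74: δ = d·√n = 0.39 × √74 = 3.3549. Critical value z_{0.025} = 1.960.
Revised power = Φ(δ − 1.960) = Φ(1.395) = 0.9185.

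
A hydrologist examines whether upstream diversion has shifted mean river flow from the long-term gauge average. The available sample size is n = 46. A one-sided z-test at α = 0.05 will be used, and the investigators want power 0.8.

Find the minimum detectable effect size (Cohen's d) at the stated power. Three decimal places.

Need Φ(δ − 1.645) = 0.8, so δ = 1.645 + 0.842 = 2.486.
δ = d·√n ⇒ d = δ/√n = 2.486/√46 = 0.3666.

d ≈ 0.367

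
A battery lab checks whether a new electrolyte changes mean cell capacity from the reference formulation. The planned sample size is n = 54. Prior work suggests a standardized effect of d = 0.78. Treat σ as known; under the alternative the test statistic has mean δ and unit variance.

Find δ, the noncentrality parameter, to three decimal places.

δ = d·√n = 0.78 × √54 = 5.7318

δ ≈ 5.732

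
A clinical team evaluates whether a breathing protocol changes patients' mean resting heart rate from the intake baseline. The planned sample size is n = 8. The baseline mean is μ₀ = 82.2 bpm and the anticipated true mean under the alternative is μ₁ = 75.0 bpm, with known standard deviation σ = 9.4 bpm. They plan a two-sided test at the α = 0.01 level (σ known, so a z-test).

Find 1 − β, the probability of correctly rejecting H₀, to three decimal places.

Standardized effect: d = |μ₁ − μ₀| / σ = |75.0 − 82.2| / 9.4 = 0.7660
Noncentrality parameter: δ = d·√n = 0.7660 × √8 = 2.1665
Critical value for a two-sided test at α = 0.01: z_{α/2} = 2.576.
Power = Φ(δ − 2.576) + Φ(−δ − 2.576) = Φ(-0.409) + Φ(-4.742) = 0.3411 + 0.0000 = 0.3411.

Power ≈ 0.341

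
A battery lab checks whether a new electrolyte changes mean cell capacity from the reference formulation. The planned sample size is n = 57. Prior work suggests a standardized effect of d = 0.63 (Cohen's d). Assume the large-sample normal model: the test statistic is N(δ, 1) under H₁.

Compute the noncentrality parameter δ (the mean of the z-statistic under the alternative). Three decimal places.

The noncentrality parameter scales effect size by the design's sample-size factor: δ = d·√n = 0.63 × √57 = 4.7564

δ ≈ 4.756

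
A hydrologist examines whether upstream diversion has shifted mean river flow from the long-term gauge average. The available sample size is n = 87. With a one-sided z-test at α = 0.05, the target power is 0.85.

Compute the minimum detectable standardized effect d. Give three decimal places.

Need Φ(δ − 1.645) = 0.85, so δ = 1.645 + 1.036 = 2.681.
δ = d·√n ⇒ d = δ/√n = 2.681/√87 = 0.2875.

d ≈ 0.287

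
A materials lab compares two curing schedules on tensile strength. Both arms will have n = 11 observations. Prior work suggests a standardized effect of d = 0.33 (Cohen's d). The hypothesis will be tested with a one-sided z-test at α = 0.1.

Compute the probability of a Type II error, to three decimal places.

β ≈ 0.694

Noncentrality parameter: δ = d·√(n/2) = 0.33 × √(11/2) = 0.7739
Critical value for a one-sided test at α = 0.1: z_α = 1.282.
Power = P(Z > 1.282 − δ) = Φ(-0.508) = 0.3059.
Type II error: β = 1 − power = 1 − 0.3059 = 0.6941.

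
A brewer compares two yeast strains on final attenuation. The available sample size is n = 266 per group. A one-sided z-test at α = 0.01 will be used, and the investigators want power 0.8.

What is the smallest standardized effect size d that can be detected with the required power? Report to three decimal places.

Need Φ(δ − 2.326) = 0.8, so δ = 2.326 + 0.842 = 3.168.
δ = d·√(n/2) ⇒ d = δ/√(n/2) = 3.168/√(266/2) = 0.2747.

d ≈ 0.275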